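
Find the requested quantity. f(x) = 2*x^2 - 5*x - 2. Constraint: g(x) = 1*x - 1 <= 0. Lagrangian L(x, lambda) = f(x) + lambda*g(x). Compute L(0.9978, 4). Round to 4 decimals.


Step 1: Evaluate f(x).
f(0.9978) = 2*0.9978^2 - 5*0.9978 - 2 = -4.9978
Step 2: Evaluate g(x).
g(0.9978) = 1*0.9978 - 1 = -0.0022
Step 3: Compute Lagrangian.
L = -4.9978 + 4*-0.0022 = -5.0066


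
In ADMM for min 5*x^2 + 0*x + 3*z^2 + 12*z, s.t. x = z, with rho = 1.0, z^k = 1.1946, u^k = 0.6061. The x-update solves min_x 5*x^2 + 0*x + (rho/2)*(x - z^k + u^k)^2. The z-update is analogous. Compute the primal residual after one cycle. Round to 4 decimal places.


ADMM iteration with rho = 1.0, z^k = 1.1946, u^k = 0.6061
Step 1: x-update.
Minimize 5*x^2 + 0*x + (1.0/2)*(x - 1.1946 + 0.6061)^2
FOC: (2*5 + 1.0)*x = 0 + 1.0*(1.1946 - 0.6061)
x^{k+1} = 0.0535
Step 2: z-update.
Minimize 3*z^2 + 12*z + (1.0/2)*(0.0535 - z + 0.6061)^2
FOC: (2*3 + 1.0)*z = -12 + 1.0*(0.0535 + 0.6061)
z^{k+1} = -1.6201
Step 3: u-update.
u^{k+1} = 0.6061 + 0.0535 + 1.6201 = 2.2797
Step 4: Primal residual = |0.0535 + 1.6201| = 1.6736


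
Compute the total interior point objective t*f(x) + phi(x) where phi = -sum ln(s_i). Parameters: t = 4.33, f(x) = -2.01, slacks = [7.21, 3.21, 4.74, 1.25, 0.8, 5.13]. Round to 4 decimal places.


Step 1: Compute log-barrier.
ln values: [1.9755, 1.1663, 1.556, 0.2231, -0.2231, 1.6351]
phi = -(1.9755 + 1.1663 + 1.556 + 0.2231 - 0.2231 + 1.6351) = -6.3329
Step 2: Compute augmented objective.
t*f(x) = 4.33*-2.01 = -8.7033
Total = -8.7033 - 6.3329 = -15.0362


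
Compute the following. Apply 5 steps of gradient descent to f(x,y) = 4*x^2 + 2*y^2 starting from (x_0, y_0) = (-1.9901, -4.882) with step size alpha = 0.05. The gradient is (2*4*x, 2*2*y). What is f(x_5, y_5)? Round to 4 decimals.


Gradient descent on f(x,y) = 4*x^2 + 2*y^2.
Starting point: (-1.9901, -4.882), alpha = 0.05
Step 1: grad_x = 2*4*-1.9901 = -15.9208, grad_y = 2*2*-4.882 = -19.528
  x_1 = -1.9901 - 0.05*-15.9208 = -1.1941
  y_1 = -4.882 - 0.05*-19.528 = -3.9056
Step 2: grad_x = 2*4*-1.1941 = -9.5525, grad_y = 2*2*-3.9056 = -15.6224
  x_2 = -1.1941 - 0.05*-9.5525 = -0.7164
  y_2 = -3.9056 - 0.05*-15.6224 = -3.1245
Step 3: grad_x = 2*4*-0.7164 = -5.7315, grad_y = 2*2*-3.1245 = -12.4979
  x_3 = -0.7164 - 0.05*-5.7315 = -0.4299
  y_3 = -3.1245 - 0.05*-12.4979 = -2.4996
Step 4: grad_x = 2*4*-0.4299 = -3.4389, grad_y = 2*2*-2.4996 = -9.9983
  x_4 = -0.4299 - 0.05*-3.4389 = -0.2579
  y_4 = -2.4996 - 0.05*-9.9983 = -1.9997
Step 5: grad_x = 2*4*-0.2579 = -2.0633, grad_y = 2*2*-1.9997 = -7.9987
  x_5 = -0.2579 - 0.05*-2.0633 = -0.1548
  y_5 = -1.9997 - 0.05*-7.9987 = -1.5997
f(-0.1548, -1.5997) = 4*(-0.1548)^2 + 2*(-1.5997)^2 = 5.2141


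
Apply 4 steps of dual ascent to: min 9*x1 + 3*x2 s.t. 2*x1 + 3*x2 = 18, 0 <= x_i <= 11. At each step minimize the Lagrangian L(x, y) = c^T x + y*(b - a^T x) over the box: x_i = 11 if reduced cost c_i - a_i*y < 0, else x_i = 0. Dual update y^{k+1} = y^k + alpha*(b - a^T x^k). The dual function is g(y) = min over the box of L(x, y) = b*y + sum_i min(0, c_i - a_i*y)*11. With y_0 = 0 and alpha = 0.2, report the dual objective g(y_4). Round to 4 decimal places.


Dual ascent for LP: min 9*x1 + 3*x2, 2*x1 + 3*x2 = 18, 0 <= x_i <= 11
Step 1: y^k = 0.0, reduced costs: (9.0, 3.0)
  x^k = (0.0, 0.0), subgradient = b - a^T x = 18.0
  y^{k+1} = 0.0 + 0.2*18.0 = 3.6
Step 2: y^k = 3.6, reduced costs: (1.8, -7.8)
  x^k = (0.0, 11.0), subgradient = b - a^T x = -15.0
  y^{k+1} = 3.6 + 0.2*-15.0 = 0.6
Step 3: y^k = 0.6, reduced costs: (7.8, 1.2)
  x^k = (0.0, 0.0), subgradient = b - a^T x = 18.0
  y^{k+1} = 0.6 + 0.2*18.0 = 4.2
Step 4: y^k = 4.2, reduced costs: (0.6, -9.6)
  x^k = (0.0, 11.0), subgradient = b - a^T x = -15.0
  y^{k+1} = 4.2 + 0.2*-15.0 = 1.2
Dual objective at y_4 = 1.2: reduced costs (6.6, -0.6), box minimizer x = (0.0, 11.0)
g(y_4) = b*y + (c1 - a1*y)*x1 + (c2 - a2*y)*x2 = 18*1.2 + 6.6*0.0 + (-0.6)*11.0 = 21.6 + 0.0 - 6.6 = 15.0


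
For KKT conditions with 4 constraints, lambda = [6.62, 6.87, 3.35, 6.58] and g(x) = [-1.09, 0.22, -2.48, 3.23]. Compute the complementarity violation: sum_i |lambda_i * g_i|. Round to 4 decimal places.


KKT complementary slackness check:
lambda_1 * g_1 = 6.62 * -1.09 = -7.2158
lambda_2 * g_2 = 6.87 * 0.22 = 1.5114
lambda_3 * g_3 = 3.35 * -2.48 = -8.308
lambda_4 * g_4 = 6.58 * 3.23 = 21.2534
Total violation = 7.2158 + 1.5114 + 8.308 + 21.2534 = 38.2886


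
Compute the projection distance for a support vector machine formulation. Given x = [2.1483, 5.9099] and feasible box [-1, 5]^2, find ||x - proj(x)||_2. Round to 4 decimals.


Project each component onto [-1, 5].
clip(2.1483) = 2.1483, clip(5.9099) = 5.0
Projection = [2.1483, 5.0]
Squared diffs: [0.0, 0.8279]
Distance = sqrt(0.8279) = 0.9099


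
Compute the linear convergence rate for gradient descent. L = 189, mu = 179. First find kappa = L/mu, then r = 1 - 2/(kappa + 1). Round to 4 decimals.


Step 1: Compute the condition number.
kappa = L/mu = 189/179 = 1.0559
Step 2: Compute the convergence rate.
r = 1 - 2/(kappa + 1) = 1 - 2*mu/(L + mu) = (L - mu)/(L + mu) = 10/368 = 0.0272


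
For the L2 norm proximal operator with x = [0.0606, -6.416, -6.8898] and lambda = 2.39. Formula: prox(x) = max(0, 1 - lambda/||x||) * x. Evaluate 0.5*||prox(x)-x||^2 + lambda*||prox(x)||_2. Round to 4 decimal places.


Step 1: Compute ||x||.
||x|| = 9.4148
Step 2: Compute scaling factor.
scale = max(0, 1 - 2.39/9.4148) = 0.7461
Step 3: prox(x) = [0.0452, -4.7873, -5.1408]
||prox(x)|| = 7.0248
Step 4: Proximal objective.
0.5*||prox-x||^2 = 2.8561
lambda*||prox|| = 16.7893
Total = 19.6453


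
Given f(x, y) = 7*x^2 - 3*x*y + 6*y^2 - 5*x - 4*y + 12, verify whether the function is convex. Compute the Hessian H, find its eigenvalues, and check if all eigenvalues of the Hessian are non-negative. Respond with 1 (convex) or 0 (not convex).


The Hessian of f(x,y) = 7*x^2 - 3*x*y + 6*y^2 - 5*x - 4*y + 12 is:
H = [[14, -3], [-3, 12]]
Trace = 14 + 12 = 26
Determinant = 14*12 - (-3)^2 = 159
Discriminant = (26)^2 - 4*159 = 40.0
Eigenvalues: lambda_1 = 9.8377, lambda_2 = 16.1623
The function is convex.

1


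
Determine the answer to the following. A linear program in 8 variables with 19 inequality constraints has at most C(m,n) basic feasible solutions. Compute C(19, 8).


Each vertex corresponds to some choice of n active constraints out of m, so the number of vertices is at most C(m, n) = m! / (n!(m-n)!).
m = 19, n = 8
Numerator: 19 * 18 * 17 * 16 * 15 * 14 * 13 * 12
Denominator: 8! = 40320
C(19, 8) = 75582


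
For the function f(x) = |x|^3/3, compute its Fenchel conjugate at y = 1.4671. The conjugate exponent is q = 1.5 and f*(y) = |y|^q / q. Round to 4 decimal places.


The conjugate exponent q satisfies 1/p + 1/q = 1.
p = 3, so q = 3/(3 - 1) = 1.5
|y|^q = 1.4671^1.5 = 1.777
f*(1.4671) = 1.777 / 1.5 = 1.1847


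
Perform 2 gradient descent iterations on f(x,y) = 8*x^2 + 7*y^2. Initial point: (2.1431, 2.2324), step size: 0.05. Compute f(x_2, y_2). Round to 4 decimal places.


Gradient descent on f(x,y) = 8*x^2 + 7*y^2.
Starting point: (2.1431, 2.2324), alpha = 0.05
Step 1: grad_x = 2*8*2.1431 = 34.2896, grad_y = 2*7*2.2324 = 31.2536
  x_1 = 2.1431 - 0.05*34.2896 = 0.4286
  y_1 = 2.2324 - 0.05*31.2536 = 0.6697
Step 2: grad_x = 2*8*0.4286 = 6.8579, grad_y = 2*7*0.6697 = 9.3761
  x_2 = 0.4286 - 0.05*6.8579 = 0.0857
  y_2 = 0.6697 - 0.05*9.3761 = 0.2009
f(0.0857, 0.2009) = 8*0.0857^2 + 7*0.2009^2 = 0.3414


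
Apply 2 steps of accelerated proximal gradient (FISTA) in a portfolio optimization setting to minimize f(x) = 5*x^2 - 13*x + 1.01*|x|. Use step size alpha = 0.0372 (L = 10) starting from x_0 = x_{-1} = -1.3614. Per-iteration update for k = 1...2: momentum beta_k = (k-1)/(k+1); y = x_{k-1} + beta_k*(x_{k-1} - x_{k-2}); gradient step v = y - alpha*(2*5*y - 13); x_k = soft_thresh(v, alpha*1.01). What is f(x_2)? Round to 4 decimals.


FISTA on f(x) = 5*x^2 - 13*x + 1.01*|x|
L = 10, alpha = 0.0372
Iteration 1: beta = 0.0, y = -1.3614 + 0.0*(-1.3614 + 1.3614) = -1.3614
  grad(y) = -26.614, v = y - alpha*grad = -0.3714
  prox(v) = soft_thresh(-0.3714, 0.0376) = -0.3338
Iteration 2: beta = 0.3333, y = -0.3338 + 0.3333*(-0.3338 + 1.3614) = 0.0088
  grad(y) = -12.9125, v = y - alpha*grad = 0.4891
  prox(v) = soft_thresh(0.4891, 0.0376) = 0.4515
f(x_2) = 5*0.4515^2 - 13*0.4515 + 1.01*|0.4515| = -4.3944


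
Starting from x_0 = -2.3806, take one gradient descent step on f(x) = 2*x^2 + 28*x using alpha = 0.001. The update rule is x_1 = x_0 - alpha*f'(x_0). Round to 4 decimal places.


We compute the gradient at x_0 and apply the update.
f'(x) = 4*x + 28
f'(-2.3806) = 4*-2.3806 + 28 = 18.4776
x_1 = -2.3806 - 0.001*18.4776 = -2.3991


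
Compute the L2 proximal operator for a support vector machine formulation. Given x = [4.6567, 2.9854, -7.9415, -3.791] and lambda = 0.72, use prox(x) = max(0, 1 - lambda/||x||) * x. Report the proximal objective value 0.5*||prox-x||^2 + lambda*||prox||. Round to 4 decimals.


Step 1: Compute ||x||.
||x|| = 10.3941
Step 2: Compute scaling factor.
scale = max(0, 1 - 0.72/10.3941) = 0.9307
Step 3: prox(x) = [4.3341, 2.7786, -7.3914, -3.5284]
||prox(x)|| = 9.6741
Step 4: Proximal objective.
0.5*||prox-x||^2 = 0.2592
lambda*||prox|| = 6.9654
Total = 7.2245


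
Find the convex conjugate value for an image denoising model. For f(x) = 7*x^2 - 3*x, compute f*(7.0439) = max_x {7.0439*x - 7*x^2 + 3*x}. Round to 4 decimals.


f*(y) = sup_x {y*x - a*x^2 - b*x} = sup_x {(y-b)*x - a*x^2}
FOC: (y - b) - 2a*x = 0 => x* = (y - b)/(2a)
x* = (7.0439 + 3)/(2*7) = 0.7174
f*(7.0439) = (y-b)^2/(4a) = (7.0439 + 3)^2/(4*7)
= 100.8799/28 = 3.6029


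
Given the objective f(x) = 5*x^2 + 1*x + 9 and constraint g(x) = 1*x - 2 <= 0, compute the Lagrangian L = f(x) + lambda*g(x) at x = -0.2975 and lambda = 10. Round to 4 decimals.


Step 1: Evaluate f(x).
f(-0.2975) = 5*(-0.2975)^2 + 1*(-0.2975) + 9 = 9.145
Step 2: Evaluate g(x).
g(-0.2975) = 1*-0.2975 - 2 = -2.2975
Step 3: Compute Lagrangian.
L = 9.145 + 10*-2.2975 = -13.83


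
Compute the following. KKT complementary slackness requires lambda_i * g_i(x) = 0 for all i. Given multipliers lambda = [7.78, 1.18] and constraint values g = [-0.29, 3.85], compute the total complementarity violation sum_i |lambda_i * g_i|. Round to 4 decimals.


KKT complementary slackness check:
lambda_1 * g_1 = 7.78 * -0.29 = -2.2562
lambda_2 * g_2 = 1.18 * 3.85 = 4.543
Total violation = 2.2562 + 4.543 = 6.7992


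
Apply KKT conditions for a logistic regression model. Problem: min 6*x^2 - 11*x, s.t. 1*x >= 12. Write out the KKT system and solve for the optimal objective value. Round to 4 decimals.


Step 1: Try lambda = 0 (constraint inactive).
x_unc = 11/(2*6) = 0.9167
Check: 1*0.9167 = 0.9167 < 12 -- violated!
Step 2: Constraint must be active: 1*x = 12
x* = 12/1 = 12.0
lambda = (2*6*12.0 - 11)/1 = 133.0
Step 3: Compute optimal value.
f(x*) = 6*12.0^2 - 11*12.0 = 732.0


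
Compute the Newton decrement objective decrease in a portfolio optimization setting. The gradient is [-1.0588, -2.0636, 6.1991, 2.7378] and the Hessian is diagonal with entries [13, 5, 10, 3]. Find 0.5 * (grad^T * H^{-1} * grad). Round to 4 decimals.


Step 1: H is diagonal, so H^(-1) * g = [-0.0814, -0.4127, 0.6199, 0.9126].
Step 2: g^T H^(-1) g = sum_i g_i^2 / H_ii
  = (-1.0588)^2/13 + (-2.0636)^2/5 + (6.1991)^2/10 + (2.7378)^2/3
  = 0.0862 + 0.8517 + 3.8429 + 2.4985 = 7.2793
Step 3: Objective decrease = 0.5 * g^T H^(-1) g = 3.6397


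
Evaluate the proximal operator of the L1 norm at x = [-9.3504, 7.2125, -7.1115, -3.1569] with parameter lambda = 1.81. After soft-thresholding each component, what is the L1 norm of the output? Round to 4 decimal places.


Soft-thresholding with lambda = 1.81:
prox(-9.3504) = sign(-9.3504)*max(|-9.3504| - 1.81, 0) = -7.5404
prox(7.2125) = sign(7.2125)*max(|7.2125| - 1.81, 0) = 5.4025
prox(-7.1115) = sign(-7.1115)*max(|-7.1115| - 1.81, 0) = -5.3015
prox(-3.1569) = sign(-3.1569)*max(|-3.1569| - 1.81, 0) = -1.3469
prox(x) = [-7.5404, 5.4025, -5.3015, -1.3469]
||prox(x)||_1 = 7.5404 + 5.4025 + 5.3015 + 1.3469 = 19.5913


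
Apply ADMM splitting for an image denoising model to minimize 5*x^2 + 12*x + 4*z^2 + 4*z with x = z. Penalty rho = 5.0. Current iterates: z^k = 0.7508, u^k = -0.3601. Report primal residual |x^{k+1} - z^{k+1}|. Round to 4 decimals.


ADMM iteration with rho = 5.0, z^k = 0.7508, u^k = -0.3601
Step 1: x-update.
Minimize 5*x^2 + 12*x + (5.0/2)*(x - 0.7508 - 0.3601)^2
FOC: (2*5 + 5.0)*x = -12 + 5.0*(0.7508 + 0.3601)
x^{k+1} = -0.4297
Step 2: z-update.
Minimize 4*z^2 + 4*z + (5.0/2)*(-0.4297 - z - 0.3601)^2
FOC: (2*4 + 5.0)*z = -4 + 5.0*(-0.4297 - 0.3601)
z^{k+1} = -0.6115
Step 3: u-update.
u^{k+1} = -0.3601 - 0.4297 + 0.6115 = -0.1783
Step 4: Primal residual = |-0.4297 + 0.6115| = 0.1818


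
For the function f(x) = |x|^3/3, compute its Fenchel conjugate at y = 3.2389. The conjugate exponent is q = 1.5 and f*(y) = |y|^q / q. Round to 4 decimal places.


The conjugate exponent q satisfies 1/p + 1/q = 1.
p = 3, so q = 3/(3 - 1) = 1.5
|y|^q = 3.2389^1.5 = 5.829
f*(3.2389) = 5.829 / 1.5 = 3.886


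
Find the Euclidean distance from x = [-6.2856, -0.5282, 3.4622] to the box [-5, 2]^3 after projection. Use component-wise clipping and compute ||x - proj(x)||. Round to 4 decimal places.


Project each component onto [-5, 2].
clip(-6.2856) = -5.0, clip(-0.5282) = -0.5282, clip(3.4622) = 2.0
Projection = [-5.0, -0.5282, 2.0]
Squared diffs: [1.6528, 0.0, 2.138]
Distance = sqrt(3.7908) = 1.947


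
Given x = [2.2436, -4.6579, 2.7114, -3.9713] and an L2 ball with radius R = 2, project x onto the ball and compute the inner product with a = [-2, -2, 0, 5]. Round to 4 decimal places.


Step 1: Compute ||x|| (intermediates to 6 decimals).
||x|| = sqrt(2.2436^2 + (-4.6579)^2 + 2.7114^2 + (-3.9713)^2) = 7.060644
Step 2: Project.
Since ||x|| > R, scale = R/||x|| = 2/7.060644 = 0.28326, proj(x) = scale * x
proj(x) = [0.635522, -1.319397, 0.768031, -1.12491]
Step 3: Dot product.
a^T * proj(x) = -2*0.635522 - 2*(-1.319397) + 0*0.768031 + 5*(-1.12491) = -4.2568


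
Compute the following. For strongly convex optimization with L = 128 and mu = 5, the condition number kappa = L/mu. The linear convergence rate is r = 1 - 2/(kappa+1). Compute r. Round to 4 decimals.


Step 1: Compute the condition number.
kappa = L/mu = 128/5 = 25.6
Step 2: Compute the convergence rate.
r = 1 - 2/(kappa + 1) = 1 - 2*mu/(L + mu) = (L - mu)/(L + mu) = 123/133 = 0.9248


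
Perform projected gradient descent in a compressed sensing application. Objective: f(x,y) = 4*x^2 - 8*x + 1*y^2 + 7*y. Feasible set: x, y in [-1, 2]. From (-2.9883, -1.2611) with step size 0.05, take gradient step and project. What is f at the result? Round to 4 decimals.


Step 1: Compute gradient at (-2.9883, -1.2611).
grad_x = 2*4*-2.9883 - 8 = -31.9064
grad_y = 2*1*-1.2611 + 7 = 4.4778
Step 2: Gradient step.
x_raw = -2.9883 - 0.05*-31.9064 = -1.393
y_raw = -1.2611 - 0.05*4.4778 = -1.485
Step 3: Project onto [-1, 2].
x_proj = clip(-1.393) = -1.0
y_proj = clip(-1.485) = -1.0
Step 4: Evaluate f.
f(-1.0, -1.0) = 6.0


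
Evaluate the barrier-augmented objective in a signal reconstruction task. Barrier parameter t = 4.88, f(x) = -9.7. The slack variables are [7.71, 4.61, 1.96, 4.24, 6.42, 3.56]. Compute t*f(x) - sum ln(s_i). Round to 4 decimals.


Step 1: Compute log-barrier.
ln values: [2.0425, 1.5282, 0.6729, 1.4446, 1.8594, 1.2698]
phi = -(2.0425 + 1.5282 + 0.6729 + 1.4446 + 1.8594 + 1.2698) = -8.8174
Step 2: Compute augmented objective.
t*f(x) = 4.88*-9.7 = -47.336
Total = -47.336 - 8.8174 = -56.1534


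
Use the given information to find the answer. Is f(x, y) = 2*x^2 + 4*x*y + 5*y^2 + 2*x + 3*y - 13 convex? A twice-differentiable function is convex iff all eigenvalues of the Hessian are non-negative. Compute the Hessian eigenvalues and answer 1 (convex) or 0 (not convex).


The Hessian of f(x,y) = 2*x^2 + 4*x*y + 5*y^2 + 2*x + 3*y - 13 is:
H = [[4, 4], [4, 10]]
Trace = 4 + 10 = 14
Determinant = 4*10 - (4)^2 = 24
Discriminant = (14)^2 - 4*24 = 100.0
Eigenvalues: lambda_1 = 2.0, lambda_2 = 12.0
The function is convex.

1


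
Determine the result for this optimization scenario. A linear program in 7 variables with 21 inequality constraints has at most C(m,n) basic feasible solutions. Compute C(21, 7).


Each vertex corresponds to some choice of n active constraints out of m, so the number of vertices is at most C(m, n) = m! / (n!(m-n)!).
m = 21, n = 7
Numerator: 21 * 20 * 19 * 18 * 17 * 16 * 15
Denominator: 7! = 5040
C(21, 7) = 116280


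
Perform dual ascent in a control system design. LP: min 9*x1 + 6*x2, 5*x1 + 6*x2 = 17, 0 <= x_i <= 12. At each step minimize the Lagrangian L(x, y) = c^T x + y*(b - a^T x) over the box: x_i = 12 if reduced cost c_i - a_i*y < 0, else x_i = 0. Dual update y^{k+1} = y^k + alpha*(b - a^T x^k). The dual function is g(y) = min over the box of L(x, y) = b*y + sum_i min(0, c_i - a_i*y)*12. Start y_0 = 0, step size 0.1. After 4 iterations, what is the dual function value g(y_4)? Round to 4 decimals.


Dual ascent for LP: min 9*x1 + 6*x2, 5*x1 + 6*x2 = 17, 0 <= x_i <= 12
Step 1: y^k = 0.0, reduced costs: (9.0, 6.0)
  x^k = (0.0, 0.0), subgradient = b - a^T x = 17.0
  y^{k+1} = 0.0 + 0.1*17.0 = 1.7
Step 2: y^k = 1.7, reduced costs: (0.5, -4.2)
  x^k = (0.0, 12.0), subgradient = b - a^T x = -55.0
  y^{k+1} = 1.7 + 0.1*-55.0 = -3.8
Step 3: y^k = -3.8, reduced costs: (28.0, 28.8)
  x^k = (0.0, 0.0), subgradient = b - a^T x = 17.0
  y^{k+1} = -3.8 + 0.1*17.0 = -2.1
Step 4: y^k = -2.1, reduced costs: (19.5, 18.6)
  x^k = (0.0, 0.0), subgradient = b - a^T x = 17.0
  y^{k+1} = -2.1 + 0.1*17.0 = -0.4
Dual objective at y_4 = -0.4: reduced costs (11.0, 8.4), box minimizer x = (0.0, 0.0)
g(y_4) = b*y + (c1 - a1*y)*x1 + (c2 - a2*y)*x2 = 17*(-0.4) + 11.0*0.0 + 8.4*0.0 = -6.8 + 0.0 + 0.0 = -6.8


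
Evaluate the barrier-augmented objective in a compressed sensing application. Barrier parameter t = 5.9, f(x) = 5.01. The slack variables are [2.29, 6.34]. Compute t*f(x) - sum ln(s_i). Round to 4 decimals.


Step 1: Compute log-barrier.
ln values: [0.8286, 1.8469]
phi = -(0.8286 + 1.8469) = -2.6754
Step 2: Compute augmented objective.
t*f(x) = 5.9*5.01 = 29.559
Total = 29.559 - 2.6754 = 26.8836


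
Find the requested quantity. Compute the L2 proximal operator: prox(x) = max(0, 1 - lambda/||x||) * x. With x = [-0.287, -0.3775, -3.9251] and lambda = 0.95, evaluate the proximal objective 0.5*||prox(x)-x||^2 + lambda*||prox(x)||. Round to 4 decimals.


Step 1: Compute ||x||.
||x|| = 3.9536
Step 2: Compute scaling factor.
scale = max(0, 1 - 0.95/3.9536) = 0.7597
Step 3: prox(x) = [-0.218, -0.2868, -2.982]
||prox(x)|| = 3.0036
Step 4: Proximal objective.
0.5*||prox-x||^2 = 0.4513
lambda*||prox|| = 2.8534
Total = 3.3047


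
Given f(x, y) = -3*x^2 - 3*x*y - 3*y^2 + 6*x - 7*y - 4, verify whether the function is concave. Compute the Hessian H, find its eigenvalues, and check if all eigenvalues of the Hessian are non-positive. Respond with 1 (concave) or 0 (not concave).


The Hessian of f(x,y) = -3*x^2 - 3*x*y - 3*y^2 + 6*x - 7*y - 4 is:
H = [[-6, -3], [-3, -6]]
Trace = -6 - 6 = -12
Determinant = -6*-6 - (-3)^2 = 27
Discriminant = (-12)^2 - 4*27 = 36.0
Eigenvalues: lambda_1 = -9.0, lambda_2 = -3.0
The function is concave.

1


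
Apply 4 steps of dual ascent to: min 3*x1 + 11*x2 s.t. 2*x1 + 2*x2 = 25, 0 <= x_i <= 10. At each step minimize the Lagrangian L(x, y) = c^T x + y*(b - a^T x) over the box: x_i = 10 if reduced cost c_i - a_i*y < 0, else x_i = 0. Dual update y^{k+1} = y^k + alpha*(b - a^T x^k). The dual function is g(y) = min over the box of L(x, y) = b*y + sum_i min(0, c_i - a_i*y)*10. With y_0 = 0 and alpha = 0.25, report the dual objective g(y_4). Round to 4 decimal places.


Dual ascent for LP: min 3*x1 + 11*x2, 2*x1 + 2*x2 = 25, 0 <= x_i <= 10
Step 1: y^k = 0.0, reduced costs: (3.0, 11.0)
  x^k = (0.0, 0.0), subgradient = b - a^T x = 25.0
  y^{k+1} = 0.0 + 0.25*25.0 = 6.25
Step 2: y^k = 6.25, reduced costs: (-9.5, -1.5)
  x^k = (10.0, 10.0), subgradient = b - a^T x = -15.0
  y^{k+1} = 6.25 + 0.25*-15.0 = 2.5
Step 3: y^k = 2.5, reduced costs: (-2.0, 6.0)
  x^k = (10.0, 0.0), subgradient = b - a^T x = 5.0
  y^{k+1} = 2.5 + 0.25*5.0 = 3.75
Step 4: y^k = 3.75, reduced costs: (-4.5, 3.5)
  x^k = (10.0, 0.0), subgradient = b - a^T x = 5.0
  y^{k+1} = 3.75 + 0.25*5.0 = 5.0
Dual objective at y_4 = 5.0: reduced costs (-7.0, 1.0), box minimizer x = (10.0, 0.0)
g(y_4) = b*y + (c1 - a1*y)*x1 + (c2 - a2*y)*x2 = 25*5.0 + (-7.0)*10.0 + 1.0*0.0 = 125.0 - 70.0 + 0.0 = 55.0


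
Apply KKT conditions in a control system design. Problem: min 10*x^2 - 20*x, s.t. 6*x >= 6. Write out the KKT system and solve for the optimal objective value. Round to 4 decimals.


Step 1: Try lambda = 0 (constraint inactive).
Stationarity: 2*10*x - 20 = 0
x* = 20/(2*10) = 1.0
Check constraint: 6*1.0 = 6.0 >= 6 -- satisfied.
Step 2: Compute optimal value.
f(x*) = 10*1.0^2 - 20*1.0 = -10.0


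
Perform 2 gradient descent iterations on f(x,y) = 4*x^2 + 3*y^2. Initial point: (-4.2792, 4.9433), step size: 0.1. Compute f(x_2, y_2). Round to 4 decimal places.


Gradient descent on f(x,y) = 4*x^2 + 3*y^2.
Starting point: (-4.2792, 4.9433), alpha = 0.1
Step 1: grad_x = 2*4*-4.2792 = -34.2336, grad_y = 2*3*4.9433 = 29.6598
  x_1 = -4.2792 - 0.1*-34.2336 = -0.8558
  y_1 = 4.9433 - 0.1*29.6598 = 1.9773
Step 2: grad_x = 2*4*-0.8558 = -6.8467, grad_y = 2*3*1.9773 = 11.8639
  x_2 = -0.8558 - 0.1*-6.8467 = -0.1712
  y_2 = 1.9773 - 0.1*11.8639 = 0.7909
f(-0.1712, 0.7909) = 4*(-0.1712)^2 + 3*0.7909^2 = 1.9939


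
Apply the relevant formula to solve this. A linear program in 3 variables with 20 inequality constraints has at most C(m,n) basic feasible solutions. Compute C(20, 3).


Each vertex corresponds to some choice of n active constraints out of m, so the number of vertices is at most C(m, n) = m! / (n!(m-n)!).
m = 20, n = 3
Numerator: 20 * 19 * 18
Denominator: 3! = 6
C(20, 3) = 1140


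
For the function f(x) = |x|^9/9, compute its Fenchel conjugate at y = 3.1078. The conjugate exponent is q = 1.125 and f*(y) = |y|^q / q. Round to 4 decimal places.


The conjugate exponent q satisfies 1/p + 1/q = 1.
p = 9, so q = 9/(9 - 1) = 1.125
|y|^q = 3.1078^1.125 = 3.581
f*(3.1078) = 3.581 / 1.125 = 3.1832


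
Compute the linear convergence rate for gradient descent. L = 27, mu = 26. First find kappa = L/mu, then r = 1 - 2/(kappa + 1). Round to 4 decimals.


Step 1: Compute the condition number.
kappa = L/mu = 27/26 = 1.0385
Step 2: Compute the convergence rate.
r = 1 - 2/(kappa + 1) = 1 - 2*mu/(L + mu) = (L - mu)/(L + mu) = 1/53 = 0.0189


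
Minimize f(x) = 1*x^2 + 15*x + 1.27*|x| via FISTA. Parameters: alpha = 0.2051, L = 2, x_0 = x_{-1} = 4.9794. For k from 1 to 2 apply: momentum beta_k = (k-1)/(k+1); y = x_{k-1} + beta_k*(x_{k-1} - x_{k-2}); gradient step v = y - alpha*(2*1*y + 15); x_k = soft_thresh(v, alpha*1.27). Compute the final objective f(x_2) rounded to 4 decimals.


FISTA on f(x) = 1*x^2 + 15*x + 1.27*|x|
L = 2, alpha = 0.2051
Iteration 1: beta = 0.0, y = 4.9794 + 0.0*(4.9794 - 4.9794) = 4.9794
  grad(y) = 24.9588, v = y - alpha*grad = -0.1396
  prox(v) = soft_thresh(-0.1396, 0.2605) = 0.0
Iteration 2: beta = 0.3333, y = 0.0 + 0.3333*(0.0 - 4.9794) = -1.6598
  grad(y) = 11.6804, v = y - alpha*grad = -4.0555
  prox(v) = soft_thresh(-4.0555, 0.2605) = -3.795
f(x_2) = 1*(-3.795)^2 + 15*(-3.795) + 1.27*|-3.795| = -37.7032


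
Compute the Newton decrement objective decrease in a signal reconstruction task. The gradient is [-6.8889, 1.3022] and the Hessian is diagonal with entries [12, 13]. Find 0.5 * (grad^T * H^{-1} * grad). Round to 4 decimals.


Step 1: H is diagonal, so H^(-1) * g = [-0.5741, 0.1002].
Step 2: g^T H^(-1) g = sum_i g_i^2 / H_ii
  = (-6.8889)^2/12 + (1.3022)^2/13
  = 3.9547 + 0.1304 = 4.0852
Step 3: Objective decrease = 0.5 * g^T H^(-1) g = 2.0426


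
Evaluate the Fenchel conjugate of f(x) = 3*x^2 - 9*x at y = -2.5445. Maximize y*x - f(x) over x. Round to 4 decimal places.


f*(y) = sup_x {y*x - a*x^2 - b*x} = sup_x {(y-b)*x - a*x^2}
FOC: (y - b) - 2a*x = 0 => x* = (y - b)/(2a)
x* = (-2.5445 + 9)/(2*3) = 1.0759
f*(-2.5445) = (y-b)^2/(4a) = (-2.5445 + 9)^2/(4*3)
= 41.6735/12 = 3.4728


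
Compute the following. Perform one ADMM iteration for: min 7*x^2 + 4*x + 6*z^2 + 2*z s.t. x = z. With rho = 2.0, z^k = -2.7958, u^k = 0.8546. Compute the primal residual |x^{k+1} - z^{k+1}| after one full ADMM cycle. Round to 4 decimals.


ADMM iteration with rho = 2.0, z^k = -2.7958, u^k = 0.8546
Step 1: x-update.
Minimize 7*x^2 + 4*x + (2.0/2)*(x + 2.7958 + 0.8546)^2
FOC: (2*7 + 2.0)*x = -4 + 2.0*(-2.7958 - 0.8546)
x^{k+1} = -0.7063
Step 2: z-update.
Minimize 6*z^2 + 2*z + (2.0/2)*(-0.7063 - z + 0.8546)^2
FOC: (2*6 + 2.0)*z = -2 + 2.0*(-0.7063 + 0.8546)
z^{k+1} = -0.1217
Step 3: u-update.
u^{k+1} = 0.8546 - 0.7063 + 0.1217 = 0.27
Step 4: Primal residual = |-0.7063 + 0.1217| = 0.5846


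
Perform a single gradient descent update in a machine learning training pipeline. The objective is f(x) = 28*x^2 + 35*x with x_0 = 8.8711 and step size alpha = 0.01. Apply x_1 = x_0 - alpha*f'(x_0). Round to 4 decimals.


We compute the gradient at x_0 and apply the update.
f'(x) = 56*x + 35
f'(8.8711) = 56*8.8711 + 35 = 531.7816
x_1 = 8.8711 - 0.01*531.7816 = 3.5533


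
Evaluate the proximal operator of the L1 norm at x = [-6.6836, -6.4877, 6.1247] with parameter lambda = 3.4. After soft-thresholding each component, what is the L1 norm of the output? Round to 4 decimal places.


Soft-thresholding with lambda = 3.4:
prox(-6.6836) = sign(-6.6836)*max(|-6.6836| - 3.4, 0) = -3.2836
prox(-6.4877) = sign(-6.4877)*max(|-6.4877| - 3.4, 0) = -3.0877
prox(6.1247) = sign(6.1247)*max(|6.1247| - 3.4, 0) = 2.7247
prox(x) = [-3.2836, -3.0877, 2.7247]
||prox(x)||_1 = 3.2836 + 3.0877 + 2.7247 = 9.096


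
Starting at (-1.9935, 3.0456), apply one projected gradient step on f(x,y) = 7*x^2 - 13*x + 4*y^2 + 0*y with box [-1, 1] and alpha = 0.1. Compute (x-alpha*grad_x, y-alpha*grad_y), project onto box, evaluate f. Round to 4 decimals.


Step 1: Compute gradient at (-1.9935, 3.0456).
grad_x = 2*7*-1.9935 - 13 = -40.909
grad_y = 2*4*3.0456 + 0 = 24.3648
Step 2: Gradient step.
x_raw = -1.9935 - 0.1*-40.909 = 2.0974
y_raw = 3.0456 - 0.1*24.3648 = 0.6091
Step 3: Project onto [-1, 1].
x_proj = clip(2.0974) = 1.0
y_proj = clip(0.6091) = 0.6091
Step 4: Evaluate f.
f(1.0, 0.6091) = -4.5159


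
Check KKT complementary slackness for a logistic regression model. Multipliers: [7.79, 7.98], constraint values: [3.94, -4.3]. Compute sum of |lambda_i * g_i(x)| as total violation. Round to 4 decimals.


KKT complementary slackness check:
lambda_1 * g_1 = 7.79 * 3.94 = 30.6926
lambda_2 * g_2 = 7.98 * -4.3 = -34.314
Total violation = 30.6926 + 34.314 = 65.0066


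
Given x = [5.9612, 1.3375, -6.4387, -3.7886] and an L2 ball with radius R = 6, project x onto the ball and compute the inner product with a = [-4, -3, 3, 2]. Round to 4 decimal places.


Step 1: Compute ||x|| (intermediates to 6 decimals).
||x|| = sqrt(5.9612^2 + 1.3375^2 + (-6.4387)^2 + (-3.7886)^2) = 9.650656
Step 2: Project.
Since ||x|| > R, scale = R/||x|| = 6/9.650656 = 0.621719, proj(x) = scale * x
proj(x) = [3.706191, 0.831549, -4.003062, -2.355445]
Step 3: Dot product.
a^T * proj(x) = -4*3.706191 - 3*0.831549 + 3*(-4.003062) + 2*(-2.355445) = -34.0395


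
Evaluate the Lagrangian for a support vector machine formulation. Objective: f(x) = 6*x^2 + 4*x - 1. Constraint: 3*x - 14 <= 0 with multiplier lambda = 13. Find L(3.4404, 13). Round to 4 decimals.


Step 1: Evaluate f(x).
f(3.4404) = 6*3.4404^2 + 4*3.4404 - 1 = 83.7797
Step 2: Evaluate g(x).
g(3.4404) = 3*3.4404 - 14 = -3.6788
Step 3: Compute Lagrangian.
L = 83.7797 + 13*-3.6788 = 35.9553


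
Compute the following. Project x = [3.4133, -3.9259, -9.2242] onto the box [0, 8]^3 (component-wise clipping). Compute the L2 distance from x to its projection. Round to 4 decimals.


Project each component onto [0, 8].
clip(3.4133) = 3.4133, clip(-3.9259) = 0.0, clip(-9.2242) = 0.0
Projection = [3.4133, 0.0, 0.0]
Squared diffs: [0.0, 15.4127, 85.0859]
Distance = sqrt(100.4986) = 10.0249


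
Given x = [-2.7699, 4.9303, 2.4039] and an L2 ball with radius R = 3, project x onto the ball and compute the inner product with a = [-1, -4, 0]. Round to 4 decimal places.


Step 1: Compute ||x|| (intermediates to 6 decimals).
||x|| = sqrt((-2.7699)^2 + 4.9303^2 + 2.4039^2) = 6.14483
Step 2: Project.
Since ||x|| > R, scale = R/||x|| = 3/6.14483 = 0.488215, proj(x) = scale * x
proj(x) = [-1.352307, 2.407046, 1.17362]
Step 3: Dot product.
a^T * proj(x) = -1*(-1.352307) - 4*2.407046 + 0*1.17362 = -8.2759


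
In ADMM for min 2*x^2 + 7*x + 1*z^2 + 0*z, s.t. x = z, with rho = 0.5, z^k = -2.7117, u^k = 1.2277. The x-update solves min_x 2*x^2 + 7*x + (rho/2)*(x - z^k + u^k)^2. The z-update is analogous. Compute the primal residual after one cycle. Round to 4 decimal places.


ADMM iteration with rho = 0.5, z^k = -2.7117, u^k = 1.2277
Step 1: x-update.
Minimize 2*x^2 + 7*x + (0.5/2)*(x + 2.7117 + 1.2277)^2
FOC: (2*2 + 0.5)*x = -7 + 0.5*(-2.7117 - 1.2277)
x^{k+1} = -1.9933
Step 2: z-update.
Minimize 1*z^2 + 0*z + (0.5/2)*(-1.9933 - z + 1.2277)^2
FOC: (2*1 + 0.5)*z = 0 + 0.5*(-1.9933 + 1.2277)
z^{k+1} = -0.1531
Step 3: u-update.
u^{k+1} = 1.2277 - 1.9933 + 0.1531 = -0.6125
Step 4: Primal residual = |-1.9933 + 0.1531| = 1.8402


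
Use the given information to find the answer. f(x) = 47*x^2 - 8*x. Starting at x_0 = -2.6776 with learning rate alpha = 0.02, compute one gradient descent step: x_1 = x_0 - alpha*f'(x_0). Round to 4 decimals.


We compute the gradient at x_0 and apply the update.
f'(x) = 94*x - 8
f'(-2.6776) = 94*-2.6776 - 8 = -259.6944
x_1 = -2.6776 - 0.02*-259.6944 = 2.5163


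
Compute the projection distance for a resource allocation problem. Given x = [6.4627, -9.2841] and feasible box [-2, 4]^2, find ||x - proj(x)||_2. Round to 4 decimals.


Project each component onto [-2, 4].
clip(6.4627) = 4.0, clip(-9.2841) = -2.0
Projection = [4.0, -2.0]
Squared diffs: [6.0649, 53.0581]
Distance = sqrt(59.123) = 7.6891


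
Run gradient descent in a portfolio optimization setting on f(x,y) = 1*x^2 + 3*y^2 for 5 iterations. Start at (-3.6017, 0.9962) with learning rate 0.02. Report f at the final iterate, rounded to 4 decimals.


Gradient descent on f(x,y) = 1*x^2 + 3*y^2.
Starting point: (-3.6017, 0.9962), alpha = 0.02
Step 1: grad_x = 2*1*-3.6017 = -7.2034, grad_y = 2*3*0.9962 = 5.9772
  x_1 = -3.6017 - 0.02*-7.2034 = -3.4576
  y_1 = 0.9962 - 0.02*5.9772 = 0.8767
Step 2: grad_x = 2*1*-3.4576 = -6.9153, grad_y = 2*3*0.8767 = 5.2599
  x_2 = -3.4576 - 0.02*-6.9153 = -3.3193
  y_2 = 0.8767 - 0.02*5.2599 = 0.7715
Step 3: grad_x = 2*1*-3.3193 = -6.6387, grad_y = 2*3*0.7715 = 4.6287
  x_3 = -3.3193 - 0.02*-6.6387 = -3.1866
  y_3 = 0.7715 - 0.02*4.6287 = 0.6789
Step 4: grad_x = 2*1*-3.1866 = -6.3731, grad_y = 2*3*0.6789 = 4.0733
  x_4 = -3.1866 - 0.02*-6.3731 = -3.0591
  y_4 = 0.6789 - 0.02*4.0733 = 0.5974
Step 5: grad_x = 2*1*-3.0591 = -6.1182, grad_y = 2*3*0.5974 = 3.5845
  x_5 = -3.0591 - 0.02*-6.1182 = -2.9367
  y_5 = 0.5974 - 0.02*3.5845 = 0.5257
f(-2.9367, 0.5257) = 1*(-2.9367)^2 + 3*0.5257^2 = 9.4535


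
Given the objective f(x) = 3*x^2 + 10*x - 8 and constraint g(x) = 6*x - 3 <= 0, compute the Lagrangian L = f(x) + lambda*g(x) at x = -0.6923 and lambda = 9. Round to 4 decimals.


Step 1: Evaluate f(x).
f(-0.6923) = 3*(-0.6923)^2 + 10*(-0.6923) - 8 = -13.4852
Step 2: Evaluate g(x).
g(-0.6923) = 6*-0.6923 - 3 = -7.1538
Step 3: Compute Lagrangian.
L = -13.4852 + 9*-7.1538 = -77.8694


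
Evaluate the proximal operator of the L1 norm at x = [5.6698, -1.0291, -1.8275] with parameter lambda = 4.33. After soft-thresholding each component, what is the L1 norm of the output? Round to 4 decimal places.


Soft-thresholding with lambda = 4.33:
prox(5.6698) = sign(5.6698)*max(|5.6698| - 4.33, 0) = 1.3398
prox(-1.0291) = sign(-1.0291)*max(|-1.0291| - 4.33, 0) = 0.0
prox(-1.8275) = sign(-1.8275)*max(|-1.8275| - 4.33, 0) = 0.0
prox(x) = [1.3398, 0.0, 0.0]
||prox(x)||_1 = 1.3398 + 0.0 + 0.0 = 1.3398


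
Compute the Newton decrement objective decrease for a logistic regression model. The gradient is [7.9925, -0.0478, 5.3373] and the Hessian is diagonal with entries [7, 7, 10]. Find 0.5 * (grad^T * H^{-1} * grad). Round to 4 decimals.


Step 1: H is diagonal, so H^(-1) * g = [1.1418, -0.0068, 0.5337].
Step 2: g^T H^(-1) g = sum_i g_i^2 / H_ii
  = (7.9925)^2/7 + (-0.0478)^2/7 + (5.3373)^2/10
  = 9.1257 + 0.0003 + 2.8487 = 11.9747
Step 3: Objective decrease = 0.5 * g^T H^(-1) g = 5.9874


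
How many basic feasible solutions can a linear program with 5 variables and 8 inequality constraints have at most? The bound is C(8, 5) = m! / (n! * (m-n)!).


Each vertex corresponds to some choice of n active constraints out of m, so the number of vertices is at most C(m, n) = m! / (n!(m-n)!).
m = 8, n = 5
Numerator: 8 * 7 * 6 * 5 * 4
Denominator: 5! = 120
C(8, 5) = 56


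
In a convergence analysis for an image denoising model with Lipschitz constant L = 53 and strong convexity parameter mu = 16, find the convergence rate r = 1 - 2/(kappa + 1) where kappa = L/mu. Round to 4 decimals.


Step 1: Compute the condition number.
kappa = L/mu = 53/16 = 3.3125
Step 2: Compute the convergence rate.
r = 1 - 2/(kappa + 1) = 1 - 2*mu/(L + mu) = (L - mu)/(L + mu) = 37/69 = 0.5362


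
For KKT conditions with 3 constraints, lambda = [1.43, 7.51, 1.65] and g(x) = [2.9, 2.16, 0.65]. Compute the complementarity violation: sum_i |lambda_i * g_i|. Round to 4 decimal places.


KKT complementary slackness check:
lambda_1 * g_1 = 1.43 * 2.9 = 4.147
lambda_2 * g_2 = 7.51 * 2.16 = 16.2216
lambda_3 * g_3 = 1.65 * 0.65 = 1.0725
Total violation = 4.147 + 16.2216 + 1.0725 = 21.4411


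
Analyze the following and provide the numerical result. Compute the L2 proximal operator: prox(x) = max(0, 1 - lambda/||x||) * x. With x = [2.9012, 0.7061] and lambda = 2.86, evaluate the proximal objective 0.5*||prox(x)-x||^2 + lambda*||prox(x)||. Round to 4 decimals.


Step 1: Compute ||x||.
||x|| = 2.9859
Step 2: Compute scaling factor.
scale = max(0, 1 - 2.86/2.9859) = 0.0422
Step 3: prox(x) = [0.1223, 0.0298]
||prox(x)|| = 0.1259
Step 4: Proximal objective.
0.5*||prox-x||^2 = 4.0898
lambda*||prox|| = 0.3601
Total = 4.4498


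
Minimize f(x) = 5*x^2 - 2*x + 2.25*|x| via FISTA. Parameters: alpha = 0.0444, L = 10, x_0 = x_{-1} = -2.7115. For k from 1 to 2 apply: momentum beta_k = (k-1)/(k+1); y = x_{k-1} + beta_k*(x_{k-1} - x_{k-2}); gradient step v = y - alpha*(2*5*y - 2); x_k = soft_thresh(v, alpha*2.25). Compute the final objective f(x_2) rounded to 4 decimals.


FISTA on f(x) = 5*x^2 - 2*x + 2.25*|x|
L = 10, alpha = 0.0444
Iteration 1: beta = 0.0, y = -2.7115 + 0.0*(-2.7115 + 2.7115) = -2.7115
  grad(y) = -29.115, v = y - alpha*grad = -1.4188
  prox(v) = soft_thresh(-1.4188, 0.0999) = -1.3189
Iteration 2: beta = 0.3333, y = -1.3189 + 0.3333*(-1.3189 + 2.7115) = -0.8547
  grad(y) = -10.5469, v = y - alpha*grad = -0.3864
  prox(v) = soft_thresh(-0.3864, 0.0999) = -0.2865
f(x_2) = 5*(-0.2865)^2 - 2*(-0.2865) + 2.25*|-0.2865| = 1.6281


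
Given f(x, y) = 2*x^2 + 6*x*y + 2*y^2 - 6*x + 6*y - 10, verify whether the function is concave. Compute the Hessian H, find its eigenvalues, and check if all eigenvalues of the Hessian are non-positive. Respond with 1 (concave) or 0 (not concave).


The Hessian of f(x,y) = 2*x^2 + 6*x*y + 2*y^2 - 6*x + 6*y - 10 is:
H = [[4, 6], [6, 4]]
Trace = 4 + 4 = 8
Determinant = 4*4 - (6)^2 = -20
Discriminant = (8)^2 - 4*-20 = 144.0
Eigenvalues: lambda_1 = -2.0, lambda_2 = 10.0
The function is not concave.

0


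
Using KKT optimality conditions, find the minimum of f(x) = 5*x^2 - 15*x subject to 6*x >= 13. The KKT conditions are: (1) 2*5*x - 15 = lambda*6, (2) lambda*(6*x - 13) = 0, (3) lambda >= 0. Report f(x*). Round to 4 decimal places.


Step 1: Try lambda = 0 (constraint inactive).
x_unc = 15/(2*5) = 1.5
Check: 6*1.5 = 9.0 < 13 -- violated!
Step 2: Constraint must be active: 6*x = 13
x* = 13/6 = 2.1667 (rounded; the exact value 13/6 is used below)
lambda = (2*5*(13/6) - 15)/6 = 1.1111
Step 3: Compute optimal value.
f(x*) = 5*(13/6)^2 - 15*(13/6) = -9.0278


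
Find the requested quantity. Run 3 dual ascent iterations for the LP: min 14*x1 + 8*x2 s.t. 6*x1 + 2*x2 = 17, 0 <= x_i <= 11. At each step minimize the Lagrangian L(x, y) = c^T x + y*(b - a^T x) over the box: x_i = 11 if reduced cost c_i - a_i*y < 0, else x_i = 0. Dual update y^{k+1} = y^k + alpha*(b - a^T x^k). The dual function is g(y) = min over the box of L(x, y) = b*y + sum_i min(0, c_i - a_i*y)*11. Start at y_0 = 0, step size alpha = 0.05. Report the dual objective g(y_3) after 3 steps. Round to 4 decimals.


Dual ascent for LP: min 14*x1 + 8*x2, 6*x1 + 2*x2 = 17, 0 <= x_i <= 11
Step 1: y^k = 0.0, reduced costs: (14.0, 8.0)
  x^k = (0.0, 0.0), subgradient = b - a^T x = 17.0
  y^{k+1} = 0.0 + 0.05*17.0 = 0.85
Step 2: y^k = 0.85, reduced costs: (8.9, 6.3)
  x^k = (0.0, 0.0), subgradient = b - a^T x = 17.0
  y^{k+1} = 0.85 + 0.05*17.0 = 1.7
Step 3: y^k = 1.7, reduced costs: (3.8, 4.6)
  x^k = (0.0, 0.0), subgradient = b - a^T x = 17.0
  y^{k+1} = 1.7 + 0.05*17.0 = 2.55
Dual objective at y_3 = 2.55: reduced costs (-1.3, 2.9), box minimizer x = (11.0, 0.0)
g(y_3) = b*y + (c1 - a1*y)*x1 + (c2 - a2*y)*x2 = 17*2.55 + (-1.3)*11.0 + 2.9*0.0 = 43.35 - 14.3 + 0.0 = 29.05


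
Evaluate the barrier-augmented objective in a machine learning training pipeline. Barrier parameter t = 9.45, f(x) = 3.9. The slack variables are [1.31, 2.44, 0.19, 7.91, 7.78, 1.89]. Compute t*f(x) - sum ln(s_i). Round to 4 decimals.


Step 1: Compute log-barrier.
ln values: [0.27, 0.892, -1.6607, 2.0681, 2.0516, 0.6366]
phi = -(0.27 + 0.892 - 1.6607 + 2.0681 + 2.0516 + 0.6366) = -4.2576
Step 2: Compute augmented objective.
t*f(x) = 9.45*3.9 = 36.855
Total = 36.855 - 4.2576 = 32.5974


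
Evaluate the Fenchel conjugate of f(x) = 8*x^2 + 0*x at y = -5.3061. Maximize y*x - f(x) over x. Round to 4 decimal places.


f*(y) = sup_x {y*x - a*x^2 - b*x} = sup_x {(y-b)*x - a*x^2}
FOC: (y - b) - 2a*x = 0 => x* = (y - b)/(2a)
x* = (-5.3061 - 0)/(2*8) = -0.3316
f*(-5.3061) = (y-b)^2/(4a) = (-5.3061 - 0)^2/(4*8)
= 28.1547/32 = 0.8798


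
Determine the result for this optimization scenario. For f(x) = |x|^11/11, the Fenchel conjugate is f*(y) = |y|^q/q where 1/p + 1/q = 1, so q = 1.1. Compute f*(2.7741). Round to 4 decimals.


The conjugate exponent q satisfies 1/p + 1/q = 1.
p = 11, so q = 11/(11 - 1) = 1.1
|y|^q = 2.7741^1.1 = 3.0721
f*(2.7741) = 3.0721 / 1.1 = 2.7928


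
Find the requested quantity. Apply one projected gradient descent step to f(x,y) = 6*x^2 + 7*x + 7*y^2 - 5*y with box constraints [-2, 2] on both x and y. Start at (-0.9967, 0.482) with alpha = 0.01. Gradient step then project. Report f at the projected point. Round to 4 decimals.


Step 1: Compute gradient at (-0.9967, 0.482).
grad_x = 2*6*-0.9967 + 7 = -4.9604
grad_y = 2*7*0.482 - 5 = 1.748
Step 2: Gradient step.
x_raw = -0.9967 - 0.01*-4.9604 = -0.9471
y_raw = 0.482 - 0.01*1.748 = 0.4645
Step 3: Project onto [-2, 2].
x_proj = clip(-0.9471) = -0.9471
y_proj = clip(0.4645) = 0.4645
Step 4: Evaluate f.
f(-0.9471, 0.4645) = -2.0599


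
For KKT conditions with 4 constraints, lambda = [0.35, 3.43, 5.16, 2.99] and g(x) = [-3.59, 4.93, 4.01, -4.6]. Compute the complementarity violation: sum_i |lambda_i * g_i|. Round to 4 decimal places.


KKT complementary slackness check:
lambda_1 * g_1 = 0.35 * -3.59 = -1.2565
lambda_2 * g_2 = 3.43 * 4.93 = 16.9099
lambda_3 * g_3 = 5.16 * 4.01 = 20.6916
lambda_4 * g_4 = 2.99 * -4.6 = -13.754
Total violation = 1.2565 + 16.9099 + 20.6916 + 13.754 = 52.612


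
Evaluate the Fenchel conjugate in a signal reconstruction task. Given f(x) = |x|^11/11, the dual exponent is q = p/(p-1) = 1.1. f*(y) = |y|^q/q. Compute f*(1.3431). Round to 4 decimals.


The conjugate exponent q satisfies 1/p + 1/q = 1.
p = 11, so q = 11/(11 - 1) = 1.1
|y|^q = 1.3431^1.1 = 1.3833
f*(1.3431) = 1.3833 / 1.1 = 1.2576
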